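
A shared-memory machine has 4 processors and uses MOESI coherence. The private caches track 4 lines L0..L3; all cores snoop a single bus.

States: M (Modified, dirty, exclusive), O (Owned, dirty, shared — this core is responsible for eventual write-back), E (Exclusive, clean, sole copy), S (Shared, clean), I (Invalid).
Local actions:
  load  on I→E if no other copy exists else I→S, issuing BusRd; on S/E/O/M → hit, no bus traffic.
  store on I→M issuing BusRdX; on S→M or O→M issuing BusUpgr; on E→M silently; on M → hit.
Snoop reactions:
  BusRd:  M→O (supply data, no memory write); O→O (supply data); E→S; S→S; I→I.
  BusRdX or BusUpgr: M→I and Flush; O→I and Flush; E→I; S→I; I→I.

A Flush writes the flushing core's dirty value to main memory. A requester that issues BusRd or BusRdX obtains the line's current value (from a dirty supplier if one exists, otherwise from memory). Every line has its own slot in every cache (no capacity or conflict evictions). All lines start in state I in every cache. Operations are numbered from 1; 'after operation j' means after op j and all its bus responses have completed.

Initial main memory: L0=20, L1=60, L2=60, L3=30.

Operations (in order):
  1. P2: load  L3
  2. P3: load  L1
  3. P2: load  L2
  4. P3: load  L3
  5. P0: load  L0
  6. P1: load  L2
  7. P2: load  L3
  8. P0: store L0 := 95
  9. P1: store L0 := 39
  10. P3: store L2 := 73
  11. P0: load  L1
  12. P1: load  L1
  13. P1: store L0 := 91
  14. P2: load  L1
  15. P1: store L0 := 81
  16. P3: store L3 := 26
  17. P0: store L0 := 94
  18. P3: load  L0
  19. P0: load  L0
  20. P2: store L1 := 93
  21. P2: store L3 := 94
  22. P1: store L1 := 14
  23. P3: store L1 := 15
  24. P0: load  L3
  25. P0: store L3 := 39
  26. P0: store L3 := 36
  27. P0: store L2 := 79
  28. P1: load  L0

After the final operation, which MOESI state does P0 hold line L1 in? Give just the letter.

step 1: P2: load  L3  ⟶  IIEI  (L3)  txn=BusRd  M[L3]=30
step 2: P3: load  L1  ⟶  IIIE  (L1)  txn=BusRd  M[L1]=60
step 3: P2: load  L2  ⟶  IIEI  (L2)  txn=BusRd  M[L2]=60
step 4: P3: load  L3  ⟶  IISS  (L3)  txn=BusRd  M[L3]=30
step 5: P0: load  L0  ⟶  EIII  (L0)  txn=BusRd  M[L0]=20
step 6: P1: load  L2  ⟶  ISSI  (L2)  txn=BusRd  M[L2]=60
step 7: P2: load  L3  ⟶  IISS  (L3)  txn=∅  M[L3]=30
step 8: P0: store L0 := 95  ⟶  MIII  (L0)  txn=∅  M[L0]=20
step 9: P1: store L0 := 39  ⟶  IMII  (L0)  txn=BusRdX+Flush  M[L0]=95
step 10: P3: store L2 := 73  ⟶  IIIM  (L2)  txn=BusRdX  M[L2]=60
step 11: P0: load  L1  ⟶  SIIS  (L1)  txn=BusRd  M[L1]=60
step 12: P1: load  L1  ⟶  SSIS  (L1)  txn=BusRd  M[L1]=60
step 13: P1: store L0 := 91  ⟶  IMII  (L0)  txn=∅  M[L0]=95
step 14: P2: load  L1  ⟶  SSSS  (L1)  txn=BusRd  M[L1]=60
step 15: P1: store L0 := 81  ⟶  IMII  (L0)  txn=∅  M[L0]=95
step 16: P3: store L3 := 26  ⟶  IIIM  (L3)  txn=BusUpgr  M[L3]=30
step 17: P0: store L0 := 94  ⟶  MIII  (L0)  txn=BusRdX+Flush  M[L0]=81
step 18: P3: load  L0  ⟶  OIIS  (L0)  txn=BusRd  M[L0]=81
step 19: P0: load  L0  ⟶  OIIS  (L0)  txn=∅  M[L0]=81
step 20: P2: store L1 := 93  ⟶  IIMI  (L1)  txn=BusUpgr  M[L1]=60
step 21: P2: store L3 := 94  ⟶  IIMI  (L3)  txn=BusRdX+Flush  M[L3]=26
step 22: P1: store L1 := 14  ⟶  IMII  (L1)  txn=BusRdX+Flush  M[L1]=93
step 23: P3: store L1 := 15  ⟶  IIIM  (L1)  txn=BusRdX+Flush  M[L1]=14
step 24: P0: load  L3  ⟶  SIOI  (L3)  txn=BusRd  M[L3]=26
step 25: P0: store L3 := 39  ⟶  MIII  (L3)  txn=BusUpgr+Flush  M[L3]=94
step 26: P0: store L3 := 36  ⟶  MIII  (L3)  txn=∅  M[L3]=94
step 27: P0: store L2 := 79  ⟶  MIII  (L2)  txn=BusRdX+Flush  M[L2]=73
step 28: P1: load  L0  ⟶  OSIS  (L0)  txn=BusRd  M[L0]=81

state = I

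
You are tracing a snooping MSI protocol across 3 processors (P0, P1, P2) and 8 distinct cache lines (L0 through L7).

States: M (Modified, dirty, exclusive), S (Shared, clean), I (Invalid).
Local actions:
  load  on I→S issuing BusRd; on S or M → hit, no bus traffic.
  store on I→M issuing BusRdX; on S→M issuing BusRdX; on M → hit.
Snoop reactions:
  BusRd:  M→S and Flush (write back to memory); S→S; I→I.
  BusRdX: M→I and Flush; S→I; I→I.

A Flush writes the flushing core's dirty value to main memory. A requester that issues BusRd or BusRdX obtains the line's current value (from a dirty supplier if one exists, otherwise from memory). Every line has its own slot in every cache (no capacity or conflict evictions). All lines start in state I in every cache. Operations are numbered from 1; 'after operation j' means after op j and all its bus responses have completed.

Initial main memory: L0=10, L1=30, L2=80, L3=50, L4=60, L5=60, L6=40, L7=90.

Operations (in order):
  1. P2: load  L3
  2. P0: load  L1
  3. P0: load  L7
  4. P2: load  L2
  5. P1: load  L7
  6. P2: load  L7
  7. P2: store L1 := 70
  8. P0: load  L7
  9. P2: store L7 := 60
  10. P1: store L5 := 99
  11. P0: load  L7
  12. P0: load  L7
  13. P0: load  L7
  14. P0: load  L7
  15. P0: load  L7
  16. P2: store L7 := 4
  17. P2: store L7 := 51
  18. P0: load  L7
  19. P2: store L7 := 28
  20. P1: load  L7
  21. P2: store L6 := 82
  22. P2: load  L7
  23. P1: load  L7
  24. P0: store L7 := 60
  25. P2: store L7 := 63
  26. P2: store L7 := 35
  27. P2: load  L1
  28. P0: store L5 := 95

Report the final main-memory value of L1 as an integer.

[1] P2: load  L3 | P0:I, P1:I, P2:S(50) | bus: BusRd
[2] P0: load  L1 | P0:S(30), P1:I, P2:I | bus: BusRd
[3] P0: load  L7 | P0:S(90), P1:I, P2:I | bus: BusRd
[4] P2: load  L2 | P0:I, P1:I, P2:S(80) | bus: BusRd
[5] P1: load  L7 | P0:S(90), P1:S(90), P2:I | bus: BusRd
[6] P2: load  L7 | P0:S(90), P1:S(90), P2:S(90) | bus: BusRd
[7] P2: store L1 := 70 | P0:I, P1:I, P2:M(70) | bus: BusRdX
[8] P0: load  L7 | P0:S(90), P1:S(90), P2:S(90) | bus: none
[9] P2: store L7 := 60 | P0:I, P1:I, P2:M(60) | bus: BusRdX
[10] P1: store L5 := 99 | P0:I, P1:M(99), P2:I | bus: BusRdX
[11] P0: load  L7 | P0:S(60), P1:I, P2:S(60) | bus: BusRd,Flush
[12] P0: load  L7 | P0:S(60), P1:I, P2:S(60) | bus: none
[13] P0: load  L7 | P0:S(60), P1:I, P2:S(60) | bus: none
[14] P0: load  L7 | P0:S(60), P1:I, P2:S(60) | bus: none
[15] P0: load  L7 | P0:S(60), P1:I, P2:S(60) | bus: none
[16] P2: store L7 := 4 | P0:I, P1:I, P2:M(4) | bus: BusRdX
[17] P2: store L7 := 51 | P0:I, P1:I, P2:M(51) | bus: none
[18] P0: load  L7 | P0:S(51), P1:I, P2:S(51) | bus: BusRd,Flush
[19] P2: store L7 := 28 | P0:I, P1:I, P2:M(28) | bus: BusRdX
[20] P1: load  L7 | P0:I, P1:S(28), P2:S(28) | bus: BusRd,Flush
[21] P2: store L6 := 82 | P0:I, P1:I, P2:M(82) | bus: BusRdX
[22] P2: load  L7 | P0:I, P1:S(28), P2:S(28) | bus: none
[23] P1: load  L7 | P0:I, P1:S(28), P2:S(28) | bus: none
[24] P0: store L7 := 60 | P0:M(60), P1:I, P2:I | bus: BusRdX
[25] P2: store L7 := 63 | P0:I, P1:I, P2:M(63) | bus: BusRdX,Flush
[26] P2: store L7 := 35 | P0:I, P1:I, P2:M(35) | bus: none
[27] P2: load  L1 | P0:I, P1:I, P2:M(70) | bus: none
[28] P0: store L5 := 95 | P0:M(95), P1:I, P2:I | bus: BusRdX,Flush

memory[L1] = 30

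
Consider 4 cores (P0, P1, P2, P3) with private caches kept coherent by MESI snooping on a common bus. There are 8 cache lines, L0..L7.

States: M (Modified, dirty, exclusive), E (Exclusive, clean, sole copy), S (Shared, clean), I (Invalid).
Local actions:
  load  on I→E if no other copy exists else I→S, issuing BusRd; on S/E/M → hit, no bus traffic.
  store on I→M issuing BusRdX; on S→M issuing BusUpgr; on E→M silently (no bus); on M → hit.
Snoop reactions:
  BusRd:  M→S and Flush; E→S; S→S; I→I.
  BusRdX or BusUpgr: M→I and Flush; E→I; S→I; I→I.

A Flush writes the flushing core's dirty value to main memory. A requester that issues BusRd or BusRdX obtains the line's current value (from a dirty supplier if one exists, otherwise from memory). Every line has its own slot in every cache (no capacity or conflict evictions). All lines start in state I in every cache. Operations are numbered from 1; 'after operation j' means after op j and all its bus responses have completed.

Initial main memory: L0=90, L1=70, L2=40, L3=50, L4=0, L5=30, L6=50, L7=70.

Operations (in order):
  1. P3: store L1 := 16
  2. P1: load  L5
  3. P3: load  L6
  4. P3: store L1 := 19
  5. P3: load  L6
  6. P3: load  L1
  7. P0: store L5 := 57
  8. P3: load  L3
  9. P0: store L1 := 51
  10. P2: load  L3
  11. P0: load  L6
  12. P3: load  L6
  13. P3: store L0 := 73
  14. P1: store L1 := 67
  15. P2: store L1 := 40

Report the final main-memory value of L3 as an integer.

memory[L3] = 50

1. P3: store L1 := 16  bus=[BusRdX]  L1: P0=I P1=I P2=I P3=M  mem[L1]=70
2. P1: load  L5  bus=[BusRd]  L5: P0=I P1=E P2=I P3=I  mem[L5]=30
3. P3: load  L6  bus=[BusRd]  L6: P0=I P1=I P2=I P3=E  mem[L6]=50
4. P3: store L1 := 19  bus=[-]  L1: P0=I P1=I P2=I P3=M  mem[L1]=70
5. P3: load  L6  bus=[-]  L6: P0=I P1=I P2=I P3=E  mem[L6]=50
6. P3: load  L1  bus=[-]  L1: P0=I P1=I P2=I P3=M  mem[L1]=70
7. P0: store L5 := 57  bus=[BusRdX]  L5: P0=M P1=I P2=I P3=I  mem[L5]=30
8. P3: load  L3  bus=[BusRd]  L3: P0=I P1=I P2=I P3=E  mem[L3]=50
9. P0: store L1 := 51  bus=[BusRdX,Flush]  L1: P0=M P1=I P2=I P3=I  mem[L1]=19
10. P2: load  L3  bus=[BusRd]  L3: P0=I P1=I P2=S P3=S  mem[L3]=50
11. P0: load  L6  bus=[BusRd]  L6: P0=S P1=I P2=I P3=S  mem[L6]=50
12. P3: load  L6  bus=[-]  L6: P0=S P1=I P2=I P3=S  mem[L6]=50
13. P3: store L0 := 73  bus=[BusRdX]  L0: P0=I P1=I P2=I P3=M  mem[L0]=90
14. P1: store L1 := 67  bus=[BusRdX,Flush]  L1: P0=I P1=M P2=I P3=I  mem[L1]=51
15. P2: store L1 := 40  bus=[BusRdX,Flush]  L1: P0=I P1=I P2=M P3=I  mem[L1]=67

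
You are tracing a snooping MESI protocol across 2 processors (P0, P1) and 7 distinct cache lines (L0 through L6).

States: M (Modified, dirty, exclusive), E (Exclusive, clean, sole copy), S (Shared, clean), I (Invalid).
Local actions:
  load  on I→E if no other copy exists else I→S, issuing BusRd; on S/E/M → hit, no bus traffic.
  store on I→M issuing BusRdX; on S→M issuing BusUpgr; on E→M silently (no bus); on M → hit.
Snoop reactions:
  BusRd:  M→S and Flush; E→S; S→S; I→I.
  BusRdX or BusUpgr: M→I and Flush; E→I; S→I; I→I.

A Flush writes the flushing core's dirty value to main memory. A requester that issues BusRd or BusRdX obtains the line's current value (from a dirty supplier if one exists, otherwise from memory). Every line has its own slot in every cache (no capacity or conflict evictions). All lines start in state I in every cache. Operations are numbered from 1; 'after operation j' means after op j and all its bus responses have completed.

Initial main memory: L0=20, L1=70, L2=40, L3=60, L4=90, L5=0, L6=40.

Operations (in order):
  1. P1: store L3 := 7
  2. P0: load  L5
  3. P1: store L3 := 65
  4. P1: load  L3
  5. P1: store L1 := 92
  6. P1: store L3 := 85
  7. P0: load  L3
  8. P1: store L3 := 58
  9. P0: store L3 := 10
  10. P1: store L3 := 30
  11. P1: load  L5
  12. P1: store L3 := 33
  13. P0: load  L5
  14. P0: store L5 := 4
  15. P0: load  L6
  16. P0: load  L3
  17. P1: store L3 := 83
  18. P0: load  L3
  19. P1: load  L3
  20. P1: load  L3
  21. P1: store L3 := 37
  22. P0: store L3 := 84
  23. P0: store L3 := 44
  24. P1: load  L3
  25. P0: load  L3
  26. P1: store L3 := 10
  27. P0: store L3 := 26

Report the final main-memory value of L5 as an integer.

  op1 P1: store L3 := 7 → I/M on L3; bus BusRdX; mem=60
  op2 P0: load  L5 → E/I on L5; bus BusRd; mem=0
  op3 P1: store L3 := 65 → I/M on L3; bus (none); mem=60
  op4 P1: load  L3 → I/M on L3; bus (none); mem=60
  op5 P1: store L1 := 92 → I/M on L1; bus BusRdX; mem=70
  op6 P1: store L3 := 85 → I/M on L3; bus (none); mem=60
  op7 P0: load  L3 → S/S on L3; bus BusRd Flush; mem=85
  op8 P1: store L3 := 58 → I/M on L3; bus BusUpgr; mem=85
  op9 P0: store L3 := 10 → M/I on L3; bus BusRdX Flush; mem=58
  op10 P1: store L3 := 30 → I/M on L3; bus BusRdX Flush; mem=10
  op11 P1: load  L5 → S/S on L5; bus BusRd; mem=0
  op12 P1: store L3 := 33 → I/M on L3; bus (none); mem=10
  op13 P0: load  L5 → S/S on L5; bus (none); mem=0
  op14 P0: store L5 := 4 → M/I on L5; bus BusUpgr; mem=0
  op15 P0: load  L6 → E/I on L6; bus BusRd; mem=40
  op16 P0: load  L3 → S/S on L3; bus BusRd Flush; mem=33
  op17 P1: store L3 := 83 → I/M on L3; bus BusUpgr; mem=33
  op18 P0: load  L3 → S/S on L3; bus BusRd Flush; mem=83
  op19 P1: load  L3 → S/S on L3; bus (none); mem=83
  op20 P1: load  L3 → S/S on L3; bus (none); mem=83
  op21 P1: store L3 := 37 → I/M on L3; bus BusUpgr; mem=83
  op22 P0: store L3 := 84 → M/I on L3; bus BusRdX Flush; mem=37
  op23 P0: store L3 := 44 → M/I on L3; bus (none); mem=37
  op24 P1: load  L3 → S/S on L3; bus BusRd Flush; mem=44
  op25 P0: load  L3 → S/S on L3; bus (none); mem=44
  op26 P1: store L3 := 10 → I/M on L3; bus BusUpgr; mem=44
  op27 P0: store L3 := 26 → M/I on L3; bus BusRdX Flush; mem=10

memory[L5] = 0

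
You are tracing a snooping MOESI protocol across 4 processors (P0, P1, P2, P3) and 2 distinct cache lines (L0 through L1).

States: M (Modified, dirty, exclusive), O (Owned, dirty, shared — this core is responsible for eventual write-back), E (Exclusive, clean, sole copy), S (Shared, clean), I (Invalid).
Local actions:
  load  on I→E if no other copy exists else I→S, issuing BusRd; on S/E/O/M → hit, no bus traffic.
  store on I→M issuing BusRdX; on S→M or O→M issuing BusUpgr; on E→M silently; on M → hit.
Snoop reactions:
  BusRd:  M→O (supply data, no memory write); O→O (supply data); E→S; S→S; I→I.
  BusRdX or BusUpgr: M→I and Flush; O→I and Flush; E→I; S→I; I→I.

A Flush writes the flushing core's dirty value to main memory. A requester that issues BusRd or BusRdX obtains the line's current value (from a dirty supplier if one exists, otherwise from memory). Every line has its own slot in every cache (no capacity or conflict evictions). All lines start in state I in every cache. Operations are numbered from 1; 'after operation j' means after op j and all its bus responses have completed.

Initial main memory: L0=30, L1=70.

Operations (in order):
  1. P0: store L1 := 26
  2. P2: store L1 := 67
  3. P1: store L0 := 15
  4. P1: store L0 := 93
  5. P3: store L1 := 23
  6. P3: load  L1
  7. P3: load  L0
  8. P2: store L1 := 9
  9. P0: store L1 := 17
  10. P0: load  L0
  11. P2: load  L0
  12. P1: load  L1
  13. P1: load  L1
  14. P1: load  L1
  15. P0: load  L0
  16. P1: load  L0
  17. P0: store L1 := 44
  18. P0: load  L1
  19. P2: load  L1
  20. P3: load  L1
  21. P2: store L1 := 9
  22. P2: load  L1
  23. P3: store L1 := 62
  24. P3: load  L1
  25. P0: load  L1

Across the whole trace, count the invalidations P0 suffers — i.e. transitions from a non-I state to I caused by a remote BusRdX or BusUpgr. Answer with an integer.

invalidations = 2

  op1 P0: store L1 := 26 → M/I/I/I on L1; bus BusRdX; mem=70
  op2 P2: store L1 := 67 → I/I/M/I on L1; bus BusRdX Flush; mem=26
  op3 P1: store L0 := 15 → I/M/I/I on L0; bus BusRdX; mem=30
  op4 P1: store L0 := 93 → I/M/I/I on L0; bus (none); mem=30
  op5 P3: store L1 := 23 → I/I/I/M on L1; bus BusRdX Flush; mem=67
  op6 P3: load  L1 → I/I/I/M on L1; bus (none); mem=67
  op7 P3: load  L0 → I/O/I/S on L0; bus BusRd; mem=30
  op8 P2: store L1 := 9 → I/I/M/I on L1; bus BusRdX Flush; mem=23
  op9 P0: store L1 := 17 → M/I/I/I on L1; bus BusRdX Flush; mem=9
  op10 P0: load  L0 → S/O/I/S on L0; bus BusRd; mem=30
  op11 P2: load  L0 → S/O/S/S on L0; bus BusRd; mem=30
  op12 P1: load  L1 → O/S/I/I on L1; bus BusRd; mem=9
  op13 P1: load  L1 → O/S/I/I on L1; bus (none); mem=9
  op14 P1: load  L1 → O/S/I/I on L1; bus (none); mem=9
  op15 P0: load  L0 → S/O/S/S on L0; bus (none); mem=30
  op16 P1: load  L0 → S/O/S/S on L0; bus (none); mem=30
  op17 P0: store L1 := 44 → M/I/I/I on L1; bus BusUpgr; mem=9
  op18 P0: load  L1 → M/I/I/I on L1; bus (none); mem=9
  op19 P2: load  L1 → O/I/S/I on L1; bus BusRd; mem=9
  op20 P3: load  L1 → O/I/S/S on L1; bus BusRd; mem=9
  op21 P2: store L1 := 9 → I/I/M/I on L1; bus BusUpgr Flush; mem=44
  op22 P2: load  L1 → I/I/M/I on L1; bus (none); mem=44
  op23 P3: store L1 := 62 → I/I/I/M on L1; bus BusRdX Flush; mem=9
  op24 P3: load  L1 → I/I/I/M on L1; bus (none); mem=9
  op25 P0: load  L1 → S/I/I/O on L1; bus BusRd; mem=9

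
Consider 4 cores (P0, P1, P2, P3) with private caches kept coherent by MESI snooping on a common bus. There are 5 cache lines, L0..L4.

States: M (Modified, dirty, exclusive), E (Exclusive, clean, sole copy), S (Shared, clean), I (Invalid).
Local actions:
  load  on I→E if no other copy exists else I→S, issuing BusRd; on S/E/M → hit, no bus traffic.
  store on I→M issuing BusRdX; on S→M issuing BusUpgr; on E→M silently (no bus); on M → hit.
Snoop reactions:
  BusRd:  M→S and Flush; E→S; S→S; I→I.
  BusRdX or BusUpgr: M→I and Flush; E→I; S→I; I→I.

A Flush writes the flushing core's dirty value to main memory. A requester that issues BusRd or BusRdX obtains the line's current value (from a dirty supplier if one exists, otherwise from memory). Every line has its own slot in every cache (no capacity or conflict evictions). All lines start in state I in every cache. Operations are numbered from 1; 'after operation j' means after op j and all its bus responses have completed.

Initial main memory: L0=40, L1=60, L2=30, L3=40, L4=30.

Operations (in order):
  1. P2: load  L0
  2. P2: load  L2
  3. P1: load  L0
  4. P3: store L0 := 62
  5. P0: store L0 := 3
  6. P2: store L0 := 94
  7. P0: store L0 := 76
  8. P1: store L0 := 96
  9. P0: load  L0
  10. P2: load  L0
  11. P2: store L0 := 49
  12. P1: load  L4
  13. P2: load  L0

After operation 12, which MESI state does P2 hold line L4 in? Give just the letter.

[1] P2: load  L0 | P0:I, P1:I, P2:E(40), P3:I | bus: BusRd
[2] P2: load  L2 | P0:I, P1:I, P2:E(30), P3:I | bus: BusRd
[3] P1: load  L0 | P0:I, P1:S(40), P2:S(40), P3:I | bus: BusRd
[4] P3: store L0 := 62 | P0:I, P1:I, P2:I, P3:M(62) | bus: BusRdX
[5] P0: store L0 := 3 | P0:M(3), P1:I, P2:I, P3:I | bus: BusRdX,Flush
[6] P2: store L0 := 94 | P0:I, P1:I, P2:M(94), P3:I | bus: BusRdX,Flush
[7] P0: store L0 := 76 | P0:M(76), P1:I, P2:I, P3:I | bus: BusRdX,Flush
[8] P1: store L0 := 96 | P0:I, P1:M(96), P2:I, P3:I | bus: BusRdX,Flush
[9] P0: load  L0 | P0:S(96), P1:S(96), P2:I, P3:I | bus: BusRd,Flush
[10] P2: load  L0 | P0:S(96), P1:S(96), P2:S(96), P3:I | bus: BusRd
[11] P2: store L0 := 49 | P0:I, P1:I, P2:M(49), P3:I | bus: BusUpgr
[12] P1: load  L4 | P0:I, P1:E(30), P2:I, P3:I | bus: BusRd
[13] P2: load  L0 | P0:I, P1:I, P2:M(49), P3:I | bus: none

state = I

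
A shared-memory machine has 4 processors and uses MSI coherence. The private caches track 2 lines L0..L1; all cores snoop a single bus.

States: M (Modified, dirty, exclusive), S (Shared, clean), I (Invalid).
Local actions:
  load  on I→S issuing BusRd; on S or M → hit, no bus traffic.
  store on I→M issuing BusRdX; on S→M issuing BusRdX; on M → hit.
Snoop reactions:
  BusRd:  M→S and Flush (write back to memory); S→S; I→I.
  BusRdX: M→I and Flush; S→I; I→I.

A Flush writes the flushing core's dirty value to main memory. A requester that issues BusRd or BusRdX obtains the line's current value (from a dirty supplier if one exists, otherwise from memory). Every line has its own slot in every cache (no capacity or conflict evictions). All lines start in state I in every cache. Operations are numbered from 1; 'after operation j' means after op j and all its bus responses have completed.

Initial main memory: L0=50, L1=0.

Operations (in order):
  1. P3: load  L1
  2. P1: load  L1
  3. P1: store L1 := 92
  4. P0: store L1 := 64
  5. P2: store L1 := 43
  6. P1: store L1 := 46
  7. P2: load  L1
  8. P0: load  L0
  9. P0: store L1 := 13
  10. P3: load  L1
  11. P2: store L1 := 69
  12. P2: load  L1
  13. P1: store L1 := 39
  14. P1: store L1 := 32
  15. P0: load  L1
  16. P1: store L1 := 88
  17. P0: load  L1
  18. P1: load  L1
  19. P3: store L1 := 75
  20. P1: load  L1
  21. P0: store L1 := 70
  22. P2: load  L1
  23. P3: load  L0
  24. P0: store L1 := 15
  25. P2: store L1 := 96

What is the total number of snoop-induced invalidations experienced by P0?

  op1 P3: load  L1 → I/I/I/S on L1; bus BusRd; mem=0
  op2 P1: load  L1 → I/S/I/S on L1; bus BusRd; mem=0
  op3 P1: store L1 := 92 → I/M/I/I on L1; bus BusRdX; mem=0
  op4 P0: store L1 := 64 → M/I/I/I on L1; bus BusRdX Flush; mem=92
  op5 P2: store L1 := 43 → I/I/M/I on L1; bus BusRdX Flush; mem=64
  op6 P1: store L1 := 46 → I/M/I/I on L1; bus BusRdX Flush; mem=43
  op7 P2: load  L1 → I/S/S/I on L1; bus BusRd Flush; mem=46
  op8 P0: load  L0 → S/I/I/I on L0; bus BusRd; mem=50
  op9 P0: store L1 := 13 → M/I/I/I on L1; bus BusRdX; mem=46
  op10 P3: load  L1 → S/I/I/S on L1; bus BusRd Flush; mem=13
  op11 P2: store L1 := 69 → I/I/M/I on L1; bus BusRdX; mem=13
  op12 P2: load  L1 → I/I/M/I on L1; bus (none); mem=13
  op13 P1: store L1 := 39 → I/M/I/I on L1; bus BusRdX Flush; mem=69
  op14 P1: store L1 := 32 → I/M/I/I on L1; bus (none); mem=69
  op15 P0: load  L1 → S/S/I/I on L1; bus BusRd Flush; mem=32
  op16 P1: store L1 := 88 → I/M/I/I on L1; bus BusRdX; mem=32
  op17 P0: load  L1 → S/S/I/I on L1; bus BusRd Flush; mem=88
  op18 P1: load  L1 → S/S/I/I on L1; bus (none); mem=88
  op19 P3: store L1 := 75 → I/I/I/M on L1; bus BusRdX; mem=88
  op20 P1: load  L1 → I/S/I/S on L1; bus BusRd Flush; mem=75
  op21 P0: store L1 := 70 → M/I/I/I on L1; bus BusRdX; mem=75
  op22 P2: load  L1 → S/I/S/I on L1; bus BusRd Flush; mem=70
  op23 P3: load  L0 → S/I/I/S on L0; bus BusRd; mem=50
  op24 P0: store L1 := 15 → M/I/I/I on L1; bus BusRdX; mem=70
  op25 P2: store L1 := 96 → I/I/M/I on L1; bus BusRdX Flush; mem=15

invalidations = 5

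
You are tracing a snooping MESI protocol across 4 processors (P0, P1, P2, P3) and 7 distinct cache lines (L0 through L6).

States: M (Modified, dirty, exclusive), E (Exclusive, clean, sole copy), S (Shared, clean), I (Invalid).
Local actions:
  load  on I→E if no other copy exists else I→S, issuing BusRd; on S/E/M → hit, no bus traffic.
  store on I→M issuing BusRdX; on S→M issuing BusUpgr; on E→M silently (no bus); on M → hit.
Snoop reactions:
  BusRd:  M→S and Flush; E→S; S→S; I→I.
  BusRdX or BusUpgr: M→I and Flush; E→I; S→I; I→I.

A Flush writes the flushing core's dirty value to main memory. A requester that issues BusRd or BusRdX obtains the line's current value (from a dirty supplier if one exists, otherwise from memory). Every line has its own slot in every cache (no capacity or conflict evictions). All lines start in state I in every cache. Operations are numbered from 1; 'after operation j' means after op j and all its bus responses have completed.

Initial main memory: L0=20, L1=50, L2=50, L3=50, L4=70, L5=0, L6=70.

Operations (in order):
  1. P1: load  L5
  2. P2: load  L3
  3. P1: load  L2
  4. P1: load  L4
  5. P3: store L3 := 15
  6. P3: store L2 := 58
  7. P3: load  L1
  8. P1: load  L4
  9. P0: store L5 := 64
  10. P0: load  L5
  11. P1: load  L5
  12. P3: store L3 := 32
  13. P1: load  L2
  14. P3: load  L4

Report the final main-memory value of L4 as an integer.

  op1 P1: load  L5 → I/E/I/I on L5; bus BusRd; mem=0
  op2 P2: load  L3 → I/I/E/I on L3; bus BusRd; mem=50
  op3 P1: load  L2 → I/E/I/I on L2; bus BusRd; mem=50
  op4 P1: load  L4 → I/E/I/I on L4; bus BusRd; mem=70
  op5 P3: store L3 := 15 → I/I/I/M on L3; bus BusRdX; mem=50
  op6 P3: store L2 := 58 → I/I/I/M on L2; bus BusRdX; mem=50
  op7 P3: load  L1 → I/I/I/E on L1; bus BusRd; mem=50
  op8 P1: load  L4 → I/E/I/I on L4; bus (none); mem=70
  op9 P0: store L5 := 64 → M/I/I/I on L5; bus BusRdX; mem=0
  op10 P0: load  L5 → M/I/I/I on L5; bus (none); mem=0
  op11 P1: load  L5 → S/S/I/I on L5; bus BusRd Flush; mem=64
  op12 P3: store L3 := 32 → I/I/I/M on L3; bus (none); mem=50
  op13 P1: load  L2 → I/S/I/S on L2; bus BusRd Flush; mem=58
  op14 P3: load  L4 → I/S/I/S on L4; bus BusRd; mem=70

memory[L4] = 70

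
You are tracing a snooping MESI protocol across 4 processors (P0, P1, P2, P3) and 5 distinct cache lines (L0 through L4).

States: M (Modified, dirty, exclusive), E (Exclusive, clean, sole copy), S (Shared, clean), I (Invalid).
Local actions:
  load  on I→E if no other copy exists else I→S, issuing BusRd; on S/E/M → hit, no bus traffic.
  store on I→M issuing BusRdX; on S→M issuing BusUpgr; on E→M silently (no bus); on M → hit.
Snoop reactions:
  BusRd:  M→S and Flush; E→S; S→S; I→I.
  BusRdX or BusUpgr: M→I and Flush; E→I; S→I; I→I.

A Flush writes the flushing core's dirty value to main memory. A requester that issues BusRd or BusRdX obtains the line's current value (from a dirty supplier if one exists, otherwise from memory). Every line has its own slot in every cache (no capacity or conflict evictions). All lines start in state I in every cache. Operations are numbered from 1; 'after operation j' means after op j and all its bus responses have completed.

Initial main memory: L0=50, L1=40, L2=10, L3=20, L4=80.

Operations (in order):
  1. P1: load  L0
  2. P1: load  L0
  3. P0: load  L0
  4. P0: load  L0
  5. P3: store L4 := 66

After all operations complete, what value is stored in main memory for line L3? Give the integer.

memory[L3] = 20

1. P1: load  L0  bus=[BusRd]  L0: P0=I P1=E P2=I P3=I  mem[L0]=50
2. P1: load  L0  bus=[-]  L0: P0=I P1=E P2=I P3=I  mem[L0]=50
3. P0: load  L0  bus=[BusRd]  L0: P0=S P1=S P2=I P3=I  mem[L0]=50
4. P0: load  L0  bus=[-]  L0: P0=S P1=S P2=I P3=I  mem[L0]=50
5. P3: store L4 := 66  bus=[BusRdX]  L4: P0=I P1=I P2=I P3=M  mem[L4]=80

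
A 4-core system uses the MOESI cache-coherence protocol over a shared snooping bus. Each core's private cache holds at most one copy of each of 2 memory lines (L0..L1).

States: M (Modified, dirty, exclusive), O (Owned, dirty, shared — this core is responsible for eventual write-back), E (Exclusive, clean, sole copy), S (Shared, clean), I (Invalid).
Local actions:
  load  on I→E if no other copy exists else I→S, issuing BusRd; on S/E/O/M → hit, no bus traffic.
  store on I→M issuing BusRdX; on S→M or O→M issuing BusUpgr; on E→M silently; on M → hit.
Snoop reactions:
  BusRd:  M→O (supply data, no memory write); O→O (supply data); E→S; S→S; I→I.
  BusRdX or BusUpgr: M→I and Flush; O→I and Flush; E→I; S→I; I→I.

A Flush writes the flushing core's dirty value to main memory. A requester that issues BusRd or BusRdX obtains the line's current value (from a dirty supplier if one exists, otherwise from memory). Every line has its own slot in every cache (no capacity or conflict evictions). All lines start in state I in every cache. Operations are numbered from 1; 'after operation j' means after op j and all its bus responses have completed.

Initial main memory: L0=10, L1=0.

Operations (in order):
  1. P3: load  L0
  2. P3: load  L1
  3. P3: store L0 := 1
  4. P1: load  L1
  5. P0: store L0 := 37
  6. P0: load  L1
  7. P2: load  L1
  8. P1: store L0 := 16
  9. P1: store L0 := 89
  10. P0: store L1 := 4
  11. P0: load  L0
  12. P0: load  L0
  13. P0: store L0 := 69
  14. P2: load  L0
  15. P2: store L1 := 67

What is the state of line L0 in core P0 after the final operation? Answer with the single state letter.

state = O

1. P3: load  L0  bus=[BusRd]  L0: P0=I P1=I P2=I P3=E  mem[L0]=10
2. P3: load  L1  bus=[BusRd]  L1: P0=I P1=I P2=I P3=E  mem[L1]=0
3. P3: store L0 := 1  bus=[-]  L0: P0=I P1=I P2=I P3=M  mem[L0]=10
4. P1: load  L1  bus=[BusRd]  L1: P0=I P1=S P2=I P3=S  mem[L1]=0
5. P0: store L0 := 37  bus=[BusRdX,Flush]  L0: P0=M P1=I P2=I P3=I  mem[L0]=1
6. P0: load  L1  bus=[BusRd]  L1: P0=S P1=S P2=I P3=S  mem[L1]=0
7. P2: load  L1  bus=[BusRd]  L1: P0=S P1=S P2=S P3=S  mem[L1]=0
8. P1: store L0 := 16  bus=[BusRdX,Flush]  L0: P0=I P1=M P2=I P3=I  mem[L0]=37
9. P1: store L0 := 89  bus=[-]  L0: P0=I P1=M P2=I P3=I  mem[L0]=37
10. P0: store L1 := 4  bus=[BusUpgr]  L1: P0=M P1=I P2=I P3=I  mem[L1]=0
11. P0: load  L0  bus=[BusRd]  L0: P0=S P1=O P2=I P3=I  mem[L0]=37
12. P0: load  L0  bus=[-]  L0: P0=S P1=O P2=I P3=I  mem[L0]=37
13. P0: store L0 := 69  bus=[BusUpgr,Flush]  L0: P0=M P1=I P2=I P3=I  mem[L0]=89
14. P2: load  L0  bus=[BusRd]  L0: P0=O P1=I P2=S P3=I  mem[L0]=89
15. P2: store L1 := 67  bus=[BusRdX,Flush]  L1: P0=I P1=I P2=M P3=I  mem[L1]=4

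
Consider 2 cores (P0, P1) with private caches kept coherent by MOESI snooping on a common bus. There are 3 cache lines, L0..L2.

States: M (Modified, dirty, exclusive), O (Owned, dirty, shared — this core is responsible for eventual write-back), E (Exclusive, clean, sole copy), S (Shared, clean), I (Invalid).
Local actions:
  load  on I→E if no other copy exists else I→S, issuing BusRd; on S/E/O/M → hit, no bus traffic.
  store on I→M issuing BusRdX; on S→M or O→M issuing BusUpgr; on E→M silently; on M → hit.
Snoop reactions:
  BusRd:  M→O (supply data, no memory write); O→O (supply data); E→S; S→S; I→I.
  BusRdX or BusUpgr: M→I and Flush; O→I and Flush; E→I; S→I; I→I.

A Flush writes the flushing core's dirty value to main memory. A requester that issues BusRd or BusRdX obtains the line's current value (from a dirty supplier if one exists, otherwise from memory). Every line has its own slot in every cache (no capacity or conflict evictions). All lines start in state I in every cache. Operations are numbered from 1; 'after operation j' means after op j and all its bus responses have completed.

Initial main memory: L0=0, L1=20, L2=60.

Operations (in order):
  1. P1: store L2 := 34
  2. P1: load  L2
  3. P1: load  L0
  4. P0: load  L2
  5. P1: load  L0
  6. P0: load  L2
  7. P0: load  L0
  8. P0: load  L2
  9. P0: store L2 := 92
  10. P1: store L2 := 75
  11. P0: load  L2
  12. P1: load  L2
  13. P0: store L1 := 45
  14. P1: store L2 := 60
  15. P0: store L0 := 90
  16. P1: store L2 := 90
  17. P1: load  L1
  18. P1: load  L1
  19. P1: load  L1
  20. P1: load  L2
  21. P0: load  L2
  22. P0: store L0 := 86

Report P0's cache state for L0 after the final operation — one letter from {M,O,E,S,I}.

  op1 P1: store L2 := 34 → I/M on L2; bus BusRdX; mem=60
  op2 P1: load  L2 → I/M on L2; bus (none); mem=60
  op3 P1: load  L0 → I/E on L0; bus BusRd; mem=0
  op4 P0: load  L2 → S/O on L2; bus BusRd; mem=60
  op5 P1: load  L0 → I/E on L0; bus (none); mem=0
  op6 P0: load  L2 → S/O on L2; bus (none); mem=60
  op7 P0: load  L0 → S/S on L0; bus BusRd; mem=0
  op8 P0: load  L2 → S/O on L2; bus (none); mem=60
  op9 P0: store L2 := 92 → M/I on L2; bus BusUpgr Flush; mem=34
  op10 P1: store L2 := 75 → I/M on L2; bus BusRdX Flush; mem=92
  op11 P0: load  L2 → S/O on L2; bus BusRd; mem=92
  op12 P1: load  L2 → S/O on L2; bus (none); mem=92
  op13 P0: store L1 := 45 → M/I on L1; bus BusRdX; mem=20
  op14 P1: store L2 := 60 → I/M on L2; bus BusUpgr; mem=92
  op15 P0: store L0 := 90 → M/I on L0; bus BusUpgr; mem=0
  op16 P1: store L2 := 90 → I/M on L2; bus (none); mem=92
  op17 P1: load  L1 → O/S on L1; bus BusRd; mem=20
  op18 P1: load  L1 → O/S on L1; bus (none); mem=20
  op19 P1: load  L1 → O/S on L1; bus (none); mem=20
  op20 P1: load  L2 → I/M on L2; bus (none); mem=92
  op21 P0: load  L2 → S/O on L2; bus BusRd; mem=92
  op22 P0: store L0 := 86 → M/I on L0; bus (none); mem=0

state = M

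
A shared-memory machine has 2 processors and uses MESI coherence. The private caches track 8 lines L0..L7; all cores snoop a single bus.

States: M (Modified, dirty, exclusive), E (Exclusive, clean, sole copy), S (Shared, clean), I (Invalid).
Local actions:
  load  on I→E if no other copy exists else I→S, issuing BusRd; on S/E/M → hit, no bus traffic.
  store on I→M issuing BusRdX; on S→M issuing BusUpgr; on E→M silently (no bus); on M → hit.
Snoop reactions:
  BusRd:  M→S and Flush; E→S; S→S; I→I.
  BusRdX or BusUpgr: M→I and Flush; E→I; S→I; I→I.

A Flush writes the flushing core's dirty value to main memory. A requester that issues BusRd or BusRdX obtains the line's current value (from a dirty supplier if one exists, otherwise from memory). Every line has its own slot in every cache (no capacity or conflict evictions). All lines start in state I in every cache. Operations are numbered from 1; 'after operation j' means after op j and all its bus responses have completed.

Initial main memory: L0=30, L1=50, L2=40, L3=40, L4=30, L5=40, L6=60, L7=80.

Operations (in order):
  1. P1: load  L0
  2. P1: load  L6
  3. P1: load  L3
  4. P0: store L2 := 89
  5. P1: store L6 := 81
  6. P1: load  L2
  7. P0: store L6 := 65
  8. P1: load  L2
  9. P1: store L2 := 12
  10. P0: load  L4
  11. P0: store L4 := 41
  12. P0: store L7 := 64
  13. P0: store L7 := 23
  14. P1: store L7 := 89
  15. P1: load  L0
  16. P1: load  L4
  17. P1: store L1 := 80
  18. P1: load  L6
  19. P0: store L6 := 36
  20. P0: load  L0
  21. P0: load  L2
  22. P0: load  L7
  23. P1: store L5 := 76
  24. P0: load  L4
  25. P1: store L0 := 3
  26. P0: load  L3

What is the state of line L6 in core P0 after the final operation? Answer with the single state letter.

state = M

step 1: P1: load  L0  ⟶  IE  (L0)  txn=BusRd  M[L0]=30
step 2: P1: load  L6  ⟶  IE  (L6)  txn=BusRd  M[L6]=60
step 3: P1: load  L3  ⟶  IE  (L3)  txn=BusRd  M[L3]=40
step 4: P0: store L2 := 89  ⟶  MI  (L2)  txn=BusRdX  M[L2]=40
step 5: P1: store L6 := 81  ⟶  IM  (L6)  txn=∅  M[L6]=60
step 6: P1: load  L2  ⟶  SS  (L2)  txn=BusRd+Flush  M[L2]=89
step 7: P0: store L6 := 65  ⟶  MI  (L6)  txn=BusRdX+Flush  M[L6]=81
step 8: P1: load  L2  ⟶  SS  (L2)  txn=∅  M[L2]=89
step 9: P1: store L2 := 12  ⟶  IM  (L2)  txn=BusUpgr  M[L2]=89
step 10: P0: load  L4  ⟶  EI  (L4)  txn=BusRd  M[L4]=30
step 11: P0: store L4 := 41  ⟶  MI  (L4)  txn=∅  M[L4]=30
step 12: P0: store L7 := 64  ⟶  MI  (L7)  txn=BusRdX  M[L7]=80
step 13: P0: store L7 := 23  ⟶  MI  (L7)  txn=∅  M[L7]=80
step 14: P1: store L7 := 89  ⟶  IM  (L7)  txn=BusRdX+Flush  M[L7]=23
step 15: P1: load  L0  ⟶  IE  (L0)  txn=∅  M[L0]=30
step 16: P1: load  L4  ⟶  SS  (L4)  txn=BusRd+Flush  M[L4]=41
step 17: P1: store L1 := 80  ⟶  IM  (L1)  txn=BusRdX  M[L1]=50
step 18: P1: load  L6  ⟶  SS  (L6)  txn=BusRd+Flush  M[L6]=65
step 19: P0: store L6 := 36  ⟶  MI  (L6)  txn=BusUpgr  M[L6]=65
step 20: P0: load  L0  ⟶  SS  (L0)  txn=BusRd  M[L0]=30
step 21: P0: load  L2  ⟶  SS  (L2)  txn=BusRd+Flush  M[L2]=12
step 22: P0: load  L7  ⟶  SS  (L7)  txn=BusRd+Flush  M[L7]=89
step 23: P1: store L5 := 76  ⟶  IM  (L5)  txn=BusRdX  M[L5]=40
step 24: P0: load  L4  ⟶  SS  (L4)  txn=∅  M[L4]=41
step 25: P1: store L0 := 3  ⟶  IM  (L0)  txn=BusUpgr  M[L0]=30
step 26: P0: load  L3  ⟶  SS  (L3)  txn=BusRd  M[L3]=40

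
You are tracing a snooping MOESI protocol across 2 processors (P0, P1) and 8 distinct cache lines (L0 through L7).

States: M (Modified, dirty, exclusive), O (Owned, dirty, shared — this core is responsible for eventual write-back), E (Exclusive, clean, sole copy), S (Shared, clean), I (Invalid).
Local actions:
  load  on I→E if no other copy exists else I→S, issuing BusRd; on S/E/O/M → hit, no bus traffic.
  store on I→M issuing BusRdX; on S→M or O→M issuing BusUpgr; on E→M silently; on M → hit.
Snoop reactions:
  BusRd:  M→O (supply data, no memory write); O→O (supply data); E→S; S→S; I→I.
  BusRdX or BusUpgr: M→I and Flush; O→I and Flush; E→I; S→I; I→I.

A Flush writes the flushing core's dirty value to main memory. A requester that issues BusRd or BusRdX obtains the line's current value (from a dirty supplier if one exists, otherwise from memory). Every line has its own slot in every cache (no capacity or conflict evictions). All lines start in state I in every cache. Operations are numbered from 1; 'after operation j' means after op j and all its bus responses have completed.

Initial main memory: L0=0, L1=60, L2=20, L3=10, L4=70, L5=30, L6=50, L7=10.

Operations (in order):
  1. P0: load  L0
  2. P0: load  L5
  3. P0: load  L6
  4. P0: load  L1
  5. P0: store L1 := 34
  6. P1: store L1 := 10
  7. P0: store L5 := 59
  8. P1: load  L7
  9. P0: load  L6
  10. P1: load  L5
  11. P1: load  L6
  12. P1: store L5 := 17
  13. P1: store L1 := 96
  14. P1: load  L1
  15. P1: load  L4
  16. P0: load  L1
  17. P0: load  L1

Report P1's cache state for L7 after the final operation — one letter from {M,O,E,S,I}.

  op1 P0: load  L0 → E/I on L0; bus BusRd; mem=0
  op2 P0: load  L5 → E/I on L5; bus BusRd; mem=30
  op3 P0: load  L6 → E/I on L6; bus BusRd; mem=50
  op4 P0: load  L1 → E/I on L1; bus BusRd; mem=60
  op5 P0: store L1 := 34 → M/I on L1; bus (none); mem=60
  op6 P1: store L1 := 10 → I/M on L1; bus BusRdX Flush; mem=34
  op7 P0: store L5 := 59 → M/I on L5; bus (none); mem=30
  op8 P1: load  L7 → I/E on L7; bus BusRd; mem=10
  op9 P0: load  L6 → E/I on L6; bus (none); mem=50
  op10 P1: load  L5 → O/S on L5; bus BusRd; mem=30
  op11 P1: load  L6 → S/S on L6; bus BusRd; mem=50
  op12 P1: store L5 := 17 → I/M on L5; bus BusUpgr Flush; mem=59
  op13 P1: store L1 := 96 → I/M on L1; bus (none); mem=34
  op14 P1: load  L1 → I/M on L1; bus (none); mem=34
  op15 P1: load  L4 → I/E on L4; bus BusRd; mem=70
  op16 P0: load  L1 → S/O on L1; bus BusRd; mem=34
  op17 P0: load  L1 → S/O on L1; bus (none); mem=34

state = E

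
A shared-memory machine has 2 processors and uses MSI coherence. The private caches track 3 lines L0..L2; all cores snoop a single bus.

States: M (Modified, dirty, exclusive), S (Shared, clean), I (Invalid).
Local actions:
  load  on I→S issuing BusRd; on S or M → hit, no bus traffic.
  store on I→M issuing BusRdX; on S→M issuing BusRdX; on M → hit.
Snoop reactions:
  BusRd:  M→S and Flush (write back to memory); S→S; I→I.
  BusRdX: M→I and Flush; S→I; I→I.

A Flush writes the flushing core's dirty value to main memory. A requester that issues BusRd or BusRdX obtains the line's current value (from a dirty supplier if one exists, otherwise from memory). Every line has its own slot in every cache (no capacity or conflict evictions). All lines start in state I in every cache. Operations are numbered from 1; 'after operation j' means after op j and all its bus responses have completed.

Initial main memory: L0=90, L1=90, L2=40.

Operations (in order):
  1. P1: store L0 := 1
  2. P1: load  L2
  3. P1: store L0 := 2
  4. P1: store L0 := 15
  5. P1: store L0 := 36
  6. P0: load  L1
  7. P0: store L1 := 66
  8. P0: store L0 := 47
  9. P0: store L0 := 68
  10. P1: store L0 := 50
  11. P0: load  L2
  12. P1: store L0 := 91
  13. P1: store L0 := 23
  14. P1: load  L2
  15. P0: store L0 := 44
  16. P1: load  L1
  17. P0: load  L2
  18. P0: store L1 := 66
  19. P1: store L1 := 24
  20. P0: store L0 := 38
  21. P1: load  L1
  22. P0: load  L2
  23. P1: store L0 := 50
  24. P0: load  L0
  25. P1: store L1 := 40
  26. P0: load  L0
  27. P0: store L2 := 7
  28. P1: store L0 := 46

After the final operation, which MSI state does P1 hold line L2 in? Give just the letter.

1. P1: store L0 := 1  bus=[BusRdX]  L0: P0=I P1=M  mem[L0]=90
2. P1: load  L2  bus=[BusRd]  L2: P0=I P1=S  mem[L2]=40
3. P1: store L0 := 2  bus=[-]  L0: P0=I P1=M  mem[L0]=90
4. P1: store L0 := 15  bus=[-]  L0: P0=I P1=M  mem[L0]=90
5. P1: store L0 := 36  bus=[-]  L0: P0=I P1=M  mem[L0]=90
6. P0: load  L1  bus=[BusRd]  L1: P0=S P1=I  mem[L1]=90
7. P0: store L1 := 66  bus=[BusRdX]  L1: P0=M P1=I  mem[L1]=90
8. P0: store L0 := 47  bus=[BusRdX,Flush]  L0: P0=M P1=I  mem[L0]=36
9. P0: store L0 := 68  bus=[-]  L0: P0=M P1=I  mem[L0]=36
10. P1: store L0 := 50  bus=[BusRdX,Flush]  L0: P0=I P1=M  mem[L0]=68
11. P0: load  L2  bus=[BusRd]  L2: P0=S P1=S  mem[L2]=40
12. P1: store L0 := 91  bus=[-]  L0: P0=I P1=M  mem[L0]=68
13. P1: store L0 := 23  bus=[-]  L0: P0=I P1=M  mem[L0]=68
14. P1: load  L2  bus=[-]  L2: P0=S P1=S  mem[L2]=40
15. P0: store L0 := 44  bus=[BusRdX,Flush]  L0: P0=M P1=I  mem[L0]=23
16. P1: load  L1  bus=[BusRd,Flush]  L1: P0=S P1=S  mem[L1]=66
17. P0: load  L2  bus=[-]  L2: P0=S P1=S  mem[L2]=40
18. P0: store L1 := 66  bus=[BusRdX]  L1: P0=M P1=I  mem[L1]=66
19. P1: store L1 := 24  bus=[BusRdX,Flush]  L1: P0=I P1=M  mem[L1]=66
20. P0: store L0 := 38  bus=[-]  L0: P0=M P1=I  mem[L0]=23
21. P1: load  L1  bus=[-]  L1: P0=I P1=M  mem[L1]=66
22. P0: load  L2  bus=[-]  L2: P0=S P1=S  mem[L2]=40
23. P1: store L0 := 50  bus=[BusRdX,Flush]  L0: P0=I P1=M  mem[L0]=38
24. P0: load  L0  bus=[BusRd,Flush]  L0: P0=S P1=S  mem[L0]=50
25. P1: store L1 := 40  bus=[-]  L1: P0=I P1=M  mem[L1]=66
26. P0: load  L0  bus=[-]  L0: P0=S P1=S  mem[L0]=50
27. P0: store L2 := 7  bus=[BusRdX]  L2: P0=M P1=I  mem[L2]=40
28. P1: store L0 := 46  bus=[BusRdX]  L0: P0=I P1=M  mem[L0]=50

state = I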